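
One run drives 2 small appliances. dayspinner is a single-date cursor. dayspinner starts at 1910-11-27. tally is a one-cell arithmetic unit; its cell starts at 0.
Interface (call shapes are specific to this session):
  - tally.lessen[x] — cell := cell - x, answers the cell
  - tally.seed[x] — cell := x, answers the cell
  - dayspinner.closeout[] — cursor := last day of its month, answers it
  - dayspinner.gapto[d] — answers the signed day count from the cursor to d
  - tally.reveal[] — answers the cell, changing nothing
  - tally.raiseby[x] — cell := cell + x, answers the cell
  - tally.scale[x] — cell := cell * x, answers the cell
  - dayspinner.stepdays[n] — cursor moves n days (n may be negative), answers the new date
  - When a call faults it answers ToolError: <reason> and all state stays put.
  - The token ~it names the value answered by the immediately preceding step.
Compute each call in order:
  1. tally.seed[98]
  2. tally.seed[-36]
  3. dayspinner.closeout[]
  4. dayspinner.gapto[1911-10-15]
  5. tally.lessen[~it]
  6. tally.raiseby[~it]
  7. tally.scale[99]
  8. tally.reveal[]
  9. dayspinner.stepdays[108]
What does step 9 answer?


! tally.seed(x→98) == 98
! tally.seed(x→-36) == -36
! dayspinner.closeout() == 1910-11-30
! dayspinner.gapto(d→1911-10-15) == 319
! tally.lessen(x→~it) == -355
! tally.raiseby(x→~it) == -710
! tally.scale(x→99) == -70290
! tally.reveal() == -70290
! dayspinner.stepdays(n→108) == 1911-03-18

Answer: 1911-03-18


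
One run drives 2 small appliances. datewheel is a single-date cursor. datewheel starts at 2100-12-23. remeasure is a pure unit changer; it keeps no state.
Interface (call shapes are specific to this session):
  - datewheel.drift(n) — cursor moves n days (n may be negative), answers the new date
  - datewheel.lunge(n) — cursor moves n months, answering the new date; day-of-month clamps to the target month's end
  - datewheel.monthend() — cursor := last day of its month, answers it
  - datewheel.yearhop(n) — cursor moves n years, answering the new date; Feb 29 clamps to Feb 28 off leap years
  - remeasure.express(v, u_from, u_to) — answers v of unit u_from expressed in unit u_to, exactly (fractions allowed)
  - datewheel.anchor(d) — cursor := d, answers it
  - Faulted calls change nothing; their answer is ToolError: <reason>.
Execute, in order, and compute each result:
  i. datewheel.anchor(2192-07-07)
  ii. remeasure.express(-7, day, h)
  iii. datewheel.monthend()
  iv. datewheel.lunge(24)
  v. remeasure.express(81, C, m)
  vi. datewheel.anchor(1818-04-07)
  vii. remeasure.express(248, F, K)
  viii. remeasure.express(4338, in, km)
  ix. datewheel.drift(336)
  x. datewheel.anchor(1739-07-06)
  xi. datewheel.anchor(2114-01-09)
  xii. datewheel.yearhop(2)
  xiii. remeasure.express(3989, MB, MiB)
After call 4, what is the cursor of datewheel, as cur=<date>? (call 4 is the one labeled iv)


Answer: cur=2194-07-31

Derivation:
I invoke datewheel.anchor passing d=2192-07-07, yielding 2192-07-07.
I use remeasure.express passing v=-7, u_from=day, u_to=h, → -168.
I call datewheel.monthend, — result: 2192-07-31.
Now I run datewheel.lunge passing n=24, and get 2194-07-31.
Invoking remeasure.express passing v=81, u_from=C, u_to=m, and see ToolError: incompatible units.
Now I run datewheel.anchor passing d=1818-04-07, giving 1818-04-07.
I run remeasure.express passing v=248, u_from=F, u_to=K, and see 7863/20.
I try remeasure.express passing v=4338, u_from=in, u_to=km, yielding 275463/2500000.
Next I call datewheel.drift passing n=336, and observe 1819-03-09.
Now I run datewheel.anchor passing d=1739-07-06, → 1739-07-06.
I call datewheel.anchor passing d=2114-01-09, and see 2114-01-09.
Next I call datewheel.yearhop passing n=2: 2116-01-09.
Using remeasure.express passing v=3989, u_from=MB, u_to=MiB, and get 62328125/16384.


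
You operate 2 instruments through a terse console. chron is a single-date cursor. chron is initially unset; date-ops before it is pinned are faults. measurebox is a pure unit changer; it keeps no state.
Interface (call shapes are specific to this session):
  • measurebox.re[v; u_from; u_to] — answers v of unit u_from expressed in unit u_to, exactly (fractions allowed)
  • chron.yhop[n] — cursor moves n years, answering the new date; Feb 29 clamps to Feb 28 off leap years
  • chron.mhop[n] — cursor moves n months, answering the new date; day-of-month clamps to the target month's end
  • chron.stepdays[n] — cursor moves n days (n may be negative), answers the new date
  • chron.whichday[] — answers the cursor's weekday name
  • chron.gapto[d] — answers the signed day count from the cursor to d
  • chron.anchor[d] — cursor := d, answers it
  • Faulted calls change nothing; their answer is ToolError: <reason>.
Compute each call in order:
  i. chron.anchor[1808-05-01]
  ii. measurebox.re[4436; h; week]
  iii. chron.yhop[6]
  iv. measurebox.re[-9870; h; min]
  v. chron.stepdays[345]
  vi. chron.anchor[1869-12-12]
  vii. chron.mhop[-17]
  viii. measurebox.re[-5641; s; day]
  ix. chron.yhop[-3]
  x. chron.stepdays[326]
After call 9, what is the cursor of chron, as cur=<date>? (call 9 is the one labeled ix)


Answer: cur=1865-07-12

Derivation:
% anchor(d→1808-05-01) => 1808-05-01
% re(v→4436, u_from→h, u_to→week) => 1109/42
% yhop(n→6) => 1814-05-01
% re(v→-9870, u_from→h, u_to→min) => -592200
% stepdays(n→345) => 1815-04-11
% anchor(d→1869-12-12) => 1869-12-12
% mhop(n→-17) => 1868-07-12
% re(v→-5641, u_from→s, u_to→day) => -5641/86400
% yhop(n→-3) => 1865-07-12
% stepdays(n→326) => 1866-06-03


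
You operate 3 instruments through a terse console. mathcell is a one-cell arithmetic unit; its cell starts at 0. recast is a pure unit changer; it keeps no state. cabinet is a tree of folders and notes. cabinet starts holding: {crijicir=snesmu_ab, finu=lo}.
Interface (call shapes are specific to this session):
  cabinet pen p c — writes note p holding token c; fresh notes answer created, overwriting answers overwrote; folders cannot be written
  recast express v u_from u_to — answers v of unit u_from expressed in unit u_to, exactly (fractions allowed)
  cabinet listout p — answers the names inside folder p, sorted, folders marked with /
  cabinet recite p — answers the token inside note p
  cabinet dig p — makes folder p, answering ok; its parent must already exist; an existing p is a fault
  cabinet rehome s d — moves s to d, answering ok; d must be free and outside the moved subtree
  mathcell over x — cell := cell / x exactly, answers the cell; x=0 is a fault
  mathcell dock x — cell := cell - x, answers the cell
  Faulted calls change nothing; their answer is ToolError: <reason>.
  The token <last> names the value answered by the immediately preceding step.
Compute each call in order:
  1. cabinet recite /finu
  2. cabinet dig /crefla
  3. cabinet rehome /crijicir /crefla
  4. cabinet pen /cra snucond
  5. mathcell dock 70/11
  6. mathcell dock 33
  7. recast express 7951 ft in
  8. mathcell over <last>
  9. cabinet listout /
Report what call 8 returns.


Answer: -433/1049532

Derivation:
% cabinet recite p=/finu
[out] lo
% cabinet dig p=/crefla
[out] ok
% cabinet rehome s=/crijicir d=/crefla
[out] ToolError: exists
% cabinet pen p=/cra c=snucond
[out] created
% mathcell dock x=70/11
[out] -70/11
% mathcell dock x=33
[out] -433/11
% recast express v=7951 u_from=ft u_to=in
[out] 95412
% mathcell over x=<last>
[out] -433/1049532
% cabinet listout p=/
[out] [cra, crefla/, crijicir, finu]


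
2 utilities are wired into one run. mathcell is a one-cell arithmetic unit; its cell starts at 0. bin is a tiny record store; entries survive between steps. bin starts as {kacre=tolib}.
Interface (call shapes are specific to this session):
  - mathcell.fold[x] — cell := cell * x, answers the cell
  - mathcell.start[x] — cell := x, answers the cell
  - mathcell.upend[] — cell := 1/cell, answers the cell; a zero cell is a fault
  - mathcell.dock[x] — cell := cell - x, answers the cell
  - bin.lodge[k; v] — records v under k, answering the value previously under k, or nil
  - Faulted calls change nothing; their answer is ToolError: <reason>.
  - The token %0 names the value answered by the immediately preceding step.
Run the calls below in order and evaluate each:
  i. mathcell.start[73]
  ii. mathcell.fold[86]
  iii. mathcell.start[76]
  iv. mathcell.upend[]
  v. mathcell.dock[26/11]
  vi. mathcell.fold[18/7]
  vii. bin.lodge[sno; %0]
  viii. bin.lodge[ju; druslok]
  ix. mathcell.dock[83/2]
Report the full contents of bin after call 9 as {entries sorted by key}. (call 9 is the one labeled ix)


$ start x=73
[out] 73
$ fold x=86
[out] 6278
$ start x=76
[out] 76
$ upend
[out] 1/76
$ dock x=26/11
[out] -1965/836
$ fold x=18/7
[out] -17685/2926
$ lodge k=sno v=%0
[out] nil
$ lodge k=ju v=druslok
[out] nil
$ dock x=83/2
[out] -69557/1463

Answer: {ju=druslok, kacre=tolib, sno=-17685/2926}


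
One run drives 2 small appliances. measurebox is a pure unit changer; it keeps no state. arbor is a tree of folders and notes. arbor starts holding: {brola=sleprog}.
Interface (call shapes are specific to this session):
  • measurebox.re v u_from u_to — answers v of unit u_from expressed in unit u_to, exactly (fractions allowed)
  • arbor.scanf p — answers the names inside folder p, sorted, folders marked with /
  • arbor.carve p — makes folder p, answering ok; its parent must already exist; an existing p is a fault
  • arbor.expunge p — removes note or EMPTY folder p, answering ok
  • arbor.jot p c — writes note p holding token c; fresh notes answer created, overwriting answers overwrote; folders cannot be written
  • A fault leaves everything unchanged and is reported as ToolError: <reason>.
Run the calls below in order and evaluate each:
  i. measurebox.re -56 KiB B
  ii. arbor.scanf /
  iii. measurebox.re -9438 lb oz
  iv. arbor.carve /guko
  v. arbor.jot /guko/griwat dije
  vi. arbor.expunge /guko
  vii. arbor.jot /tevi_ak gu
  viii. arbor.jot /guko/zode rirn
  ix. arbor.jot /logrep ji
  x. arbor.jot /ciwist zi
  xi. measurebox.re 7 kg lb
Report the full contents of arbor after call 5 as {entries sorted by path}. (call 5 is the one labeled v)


Answer: {brola=sleprog, guko/, guko/griwat=dije}

Derivation:
;; 1. measurebox.re(v→-56, u_from→KiB, u_to→B) == -57344
;; 2. arbor.scanf(p→/) == [brola]
;; 3. measurebox.re(v→-9438, u_from→lb, u_to→oz) == -151008
;; 4. arbor.carve(p→/guko) == ok
;; 5. arbor.jot(p→/guko/griwat, c→dije) == created
;; 6. arbor.expunge(p→/guko) == ToolError: not empty
;; 7. arbor.jot(p→/tevi_ak, c→gu) == created
;; 8. arbor.jot(p→/guko/zode, c→rirn) == created
;; 9. arbor.jot(p→/logrep, c→ji) == created
;; 10. arbor.jot(p→/ciwist, c→zi) == created
;; 11. measurebox.re(v→7, u_from→kg, u_to→lb) == 100000000/6479891


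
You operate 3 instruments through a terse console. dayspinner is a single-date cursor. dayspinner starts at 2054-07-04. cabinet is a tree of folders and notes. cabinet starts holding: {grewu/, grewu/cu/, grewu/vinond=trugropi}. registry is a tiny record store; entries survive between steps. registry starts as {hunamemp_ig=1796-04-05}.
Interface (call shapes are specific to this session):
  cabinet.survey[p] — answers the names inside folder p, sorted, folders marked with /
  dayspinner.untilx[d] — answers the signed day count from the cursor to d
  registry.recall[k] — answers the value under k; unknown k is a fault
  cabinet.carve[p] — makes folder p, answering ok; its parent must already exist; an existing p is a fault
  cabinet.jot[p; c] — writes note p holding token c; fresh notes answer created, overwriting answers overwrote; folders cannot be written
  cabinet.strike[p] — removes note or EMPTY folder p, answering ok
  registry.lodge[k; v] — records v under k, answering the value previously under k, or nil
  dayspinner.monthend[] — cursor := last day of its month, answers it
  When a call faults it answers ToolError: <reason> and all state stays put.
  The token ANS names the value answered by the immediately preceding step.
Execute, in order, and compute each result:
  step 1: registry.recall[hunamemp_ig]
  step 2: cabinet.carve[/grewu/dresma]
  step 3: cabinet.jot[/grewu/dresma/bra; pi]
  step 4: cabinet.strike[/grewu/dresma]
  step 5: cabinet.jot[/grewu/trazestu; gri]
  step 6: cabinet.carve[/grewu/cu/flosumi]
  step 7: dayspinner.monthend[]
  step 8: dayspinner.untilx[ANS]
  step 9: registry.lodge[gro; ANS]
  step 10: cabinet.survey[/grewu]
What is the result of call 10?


Invoking registry.recall passing k='hunamemp_ig', which returns 1796-04-05.
I run cabinet.carve passing p='/grewu/dresma', which returns ok.
Next I call cabinet.jot passing p='/grewu/dresma/bra', c='pi', yielding created.
I try cabinet.strike passing p='/grewu/dresma', — result: ToolError: not empty.
Invoking cabinet.jot passing p='/grewu/trazestu', c='gri', and get created.
Then cabinet.carve passing p='/grewu/cu/flosumi': ok.
Now I run dayspinner.monthend, and get 2054-07-31.
I invoke dayspinner.untilx passing d='ANS', and get 0.
Calling registry.lodge passing k='gro', v='ANS', and observe nil.
I invoke cabinet.survey passing p='/grewu', and see [cu/, dresma/, trazestu, vinond].

Answer: [cu/, dresma/, trazestu, vinond]


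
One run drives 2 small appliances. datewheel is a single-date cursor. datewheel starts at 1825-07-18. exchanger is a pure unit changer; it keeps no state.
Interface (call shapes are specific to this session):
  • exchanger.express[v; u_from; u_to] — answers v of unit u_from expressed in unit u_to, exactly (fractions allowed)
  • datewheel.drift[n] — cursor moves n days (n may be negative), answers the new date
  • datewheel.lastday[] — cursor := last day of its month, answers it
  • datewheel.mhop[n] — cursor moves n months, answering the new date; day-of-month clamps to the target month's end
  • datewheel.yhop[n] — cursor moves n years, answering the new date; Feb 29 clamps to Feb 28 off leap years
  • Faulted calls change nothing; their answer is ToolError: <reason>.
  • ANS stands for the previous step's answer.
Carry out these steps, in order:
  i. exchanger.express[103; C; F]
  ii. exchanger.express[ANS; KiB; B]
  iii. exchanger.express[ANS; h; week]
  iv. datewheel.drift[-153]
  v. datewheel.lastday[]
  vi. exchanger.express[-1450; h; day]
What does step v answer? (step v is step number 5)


Answer: 1825-02-28

Derivation:
> exchanger.express v: 103 u_from: C u_to: F
= 1087/5
> exchanger.express v: ANS u_from: KiB u_to: B
= 1113088/5
> exchanger.express v: ANS u_from: h u_to: week
= 139136/105
> datewheel.drift n: -153
= 1825-02-15
> datewheel.lastday
= 1825-02-28
> exchanger.express v: -1450 u_from: h u_to: day
= -725/12


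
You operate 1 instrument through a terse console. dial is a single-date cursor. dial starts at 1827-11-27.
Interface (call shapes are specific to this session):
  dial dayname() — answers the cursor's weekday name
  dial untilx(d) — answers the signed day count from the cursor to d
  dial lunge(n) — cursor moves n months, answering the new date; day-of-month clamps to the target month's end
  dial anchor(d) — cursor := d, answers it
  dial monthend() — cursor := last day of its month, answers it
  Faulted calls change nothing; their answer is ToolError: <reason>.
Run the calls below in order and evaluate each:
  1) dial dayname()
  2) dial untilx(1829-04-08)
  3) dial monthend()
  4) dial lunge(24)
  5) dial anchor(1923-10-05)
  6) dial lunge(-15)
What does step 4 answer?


Answer: 1829-11-30

Derivation:
% dial dayname() == Tuesday
% dial untilx(1829-04-08) == 498
% dial monthend() == 1827-11-30
% dial lunge(24) == 1829-11-30
% dial anchor(1923-10-05) == 1923-10-05
% dial lunge(-15) == 1922-07-05


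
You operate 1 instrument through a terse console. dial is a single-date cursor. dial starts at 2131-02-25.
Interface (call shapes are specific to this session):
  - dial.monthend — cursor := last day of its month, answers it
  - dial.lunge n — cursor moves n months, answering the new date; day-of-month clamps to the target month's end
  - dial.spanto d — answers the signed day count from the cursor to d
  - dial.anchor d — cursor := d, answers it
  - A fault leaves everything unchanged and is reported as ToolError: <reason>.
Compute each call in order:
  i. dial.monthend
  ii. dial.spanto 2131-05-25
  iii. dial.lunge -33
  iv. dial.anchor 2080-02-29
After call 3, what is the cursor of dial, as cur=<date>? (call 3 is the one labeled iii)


-> dial.monthend()
<- 2131-02-28
-> dial.spanto(d=2131-05-25)
<- 86
-> dial.lunge(n=-33)
<- 2128-05-28
-> dial.anchor(d=2080-02-29)
<- 2080-02-29

Answer: cur=2128-05-28


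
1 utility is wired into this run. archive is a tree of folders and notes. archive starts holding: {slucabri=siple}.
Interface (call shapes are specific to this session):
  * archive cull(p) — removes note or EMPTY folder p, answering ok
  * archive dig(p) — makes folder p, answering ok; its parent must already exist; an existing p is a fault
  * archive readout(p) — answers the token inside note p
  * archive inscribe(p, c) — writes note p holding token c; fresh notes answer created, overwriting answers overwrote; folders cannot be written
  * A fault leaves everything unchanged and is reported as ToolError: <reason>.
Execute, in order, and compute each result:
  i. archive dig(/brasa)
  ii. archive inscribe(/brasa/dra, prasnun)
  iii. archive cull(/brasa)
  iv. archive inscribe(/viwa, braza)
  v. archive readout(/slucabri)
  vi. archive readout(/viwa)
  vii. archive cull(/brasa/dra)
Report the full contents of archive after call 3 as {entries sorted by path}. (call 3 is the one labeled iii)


Answer: {brasa/, brasa/dra=prasnun, slucabri=siple}

Derivation:
Now I run archive dig using p: /brasa, and see ok.
I use archive inscribe using p: /brasa/dra, c: prasnun, and see created.
I use archive cull using p: /brasa, and see ToolError: not empty.
Invoking archive inscribe using p: /viwa, c: braza, and observe created.
I try archive readout using p: /slucabri, → siple.
Now I run archive readout using p: /viwa, which returns braza.
Invoking archive cull using p: /brasa/dra, giving ok.


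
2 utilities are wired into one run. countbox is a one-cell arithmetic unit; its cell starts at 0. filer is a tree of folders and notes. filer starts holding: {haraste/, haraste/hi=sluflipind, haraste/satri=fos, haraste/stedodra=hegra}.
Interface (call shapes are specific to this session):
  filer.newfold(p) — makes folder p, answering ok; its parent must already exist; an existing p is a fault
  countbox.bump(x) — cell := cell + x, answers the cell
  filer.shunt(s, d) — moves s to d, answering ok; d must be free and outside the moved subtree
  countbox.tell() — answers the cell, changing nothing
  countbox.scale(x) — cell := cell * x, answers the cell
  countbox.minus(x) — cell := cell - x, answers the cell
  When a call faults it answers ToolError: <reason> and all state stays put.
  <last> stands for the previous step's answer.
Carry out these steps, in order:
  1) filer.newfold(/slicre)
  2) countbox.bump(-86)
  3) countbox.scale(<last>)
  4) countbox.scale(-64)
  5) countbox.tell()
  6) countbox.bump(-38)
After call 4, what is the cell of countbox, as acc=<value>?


Answer: acc=-473344

Derivation:
$ newfold p=/slicre
  ok
$ bump x=-86
  -86
$ scale x=<last>
  7396
$ scale x=-64
  -473344
$ tell
  -473344
$ bump x=-38
  -473382


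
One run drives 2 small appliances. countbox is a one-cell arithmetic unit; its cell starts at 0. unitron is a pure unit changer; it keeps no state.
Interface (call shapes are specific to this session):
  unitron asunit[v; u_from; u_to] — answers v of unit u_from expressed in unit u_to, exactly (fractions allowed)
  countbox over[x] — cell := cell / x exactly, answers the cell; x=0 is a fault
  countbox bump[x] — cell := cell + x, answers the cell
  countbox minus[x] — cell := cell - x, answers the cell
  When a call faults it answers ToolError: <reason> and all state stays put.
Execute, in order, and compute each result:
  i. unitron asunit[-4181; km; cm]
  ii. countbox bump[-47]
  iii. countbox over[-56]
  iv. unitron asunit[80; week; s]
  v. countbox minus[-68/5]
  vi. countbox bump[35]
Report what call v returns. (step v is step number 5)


Answer: 4043/280

Derivation:
→ unitron asunit(v: -4181, u_from: km, u_to: cm)
← -418100000
→ countbox bump(x: -47)
← -47
→ countbox over(x: -56)
← 47/56
→ unitron asunit(v: 80, u_from: week, u_to: s)
← 48384000
→ countbox minus(x: -68/5)
← 4043/280
→ countbox bump(x: 35)
← 13843/280


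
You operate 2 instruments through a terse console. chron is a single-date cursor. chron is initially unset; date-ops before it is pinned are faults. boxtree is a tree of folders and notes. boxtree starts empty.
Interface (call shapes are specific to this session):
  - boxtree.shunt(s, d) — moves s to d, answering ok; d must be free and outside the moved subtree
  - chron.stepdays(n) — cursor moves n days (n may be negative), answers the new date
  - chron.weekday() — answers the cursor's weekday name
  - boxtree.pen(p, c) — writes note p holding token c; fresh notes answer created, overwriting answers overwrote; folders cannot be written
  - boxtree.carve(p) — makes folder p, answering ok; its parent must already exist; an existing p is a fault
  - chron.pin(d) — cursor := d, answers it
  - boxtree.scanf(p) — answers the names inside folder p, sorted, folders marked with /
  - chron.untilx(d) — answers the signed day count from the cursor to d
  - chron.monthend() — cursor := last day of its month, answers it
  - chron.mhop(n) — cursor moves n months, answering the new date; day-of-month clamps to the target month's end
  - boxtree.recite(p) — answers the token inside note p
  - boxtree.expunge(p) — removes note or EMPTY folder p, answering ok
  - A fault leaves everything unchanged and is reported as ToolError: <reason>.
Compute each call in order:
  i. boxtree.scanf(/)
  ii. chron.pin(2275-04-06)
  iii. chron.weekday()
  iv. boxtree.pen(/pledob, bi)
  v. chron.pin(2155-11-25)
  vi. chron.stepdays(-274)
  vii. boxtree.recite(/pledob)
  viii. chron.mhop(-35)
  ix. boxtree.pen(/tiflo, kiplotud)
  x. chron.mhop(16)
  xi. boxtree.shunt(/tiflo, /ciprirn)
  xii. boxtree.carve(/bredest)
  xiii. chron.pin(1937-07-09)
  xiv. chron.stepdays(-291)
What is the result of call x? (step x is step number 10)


% scanf /
= []
% pin 2275-04-06
= 2275-04-06
% weekday
= Tuesday
% pen /pledob bi
= created
% pin 2155-11-25
= 2155-11-25
% stepdays -274
= 2155-02-24
% recite /pledob
= bi
% mhop -35
= 2152-03-24
% pen /tiflo kiplotud
= created
% mhop 16
= 2153-07-24
% shunt /tiflo /ciprirn
= ok
% carve /bredest
= ok
% pin 1937-07-09
= 1937-07-09
% stepdays -291
= 1936-09-21

Answer: 2153-07-24


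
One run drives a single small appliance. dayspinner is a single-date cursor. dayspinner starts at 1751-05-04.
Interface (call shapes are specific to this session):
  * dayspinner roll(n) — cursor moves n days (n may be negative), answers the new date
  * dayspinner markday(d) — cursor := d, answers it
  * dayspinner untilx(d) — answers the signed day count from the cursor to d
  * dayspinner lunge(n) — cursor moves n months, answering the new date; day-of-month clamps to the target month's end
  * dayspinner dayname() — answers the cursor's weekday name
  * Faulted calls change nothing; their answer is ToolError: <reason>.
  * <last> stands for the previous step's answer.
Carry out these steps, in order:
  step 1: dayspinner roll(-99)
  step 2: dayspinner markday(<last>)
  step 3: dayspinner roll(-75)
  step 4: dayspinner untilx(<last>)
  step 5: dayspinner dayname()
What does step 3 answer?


Answer: 1750-11-11

Derivation:
→ dayspinner roll(n=-99)
← 1751-01-25
→ dayspinner markday(d=<last>)
← 1751-01-25
→ dayspinner roll(n=-75)
← 1750-11-11
→ dayspinner untilx(d=<last>)
← 0
→ dayspinner dayname()
← Wednesday


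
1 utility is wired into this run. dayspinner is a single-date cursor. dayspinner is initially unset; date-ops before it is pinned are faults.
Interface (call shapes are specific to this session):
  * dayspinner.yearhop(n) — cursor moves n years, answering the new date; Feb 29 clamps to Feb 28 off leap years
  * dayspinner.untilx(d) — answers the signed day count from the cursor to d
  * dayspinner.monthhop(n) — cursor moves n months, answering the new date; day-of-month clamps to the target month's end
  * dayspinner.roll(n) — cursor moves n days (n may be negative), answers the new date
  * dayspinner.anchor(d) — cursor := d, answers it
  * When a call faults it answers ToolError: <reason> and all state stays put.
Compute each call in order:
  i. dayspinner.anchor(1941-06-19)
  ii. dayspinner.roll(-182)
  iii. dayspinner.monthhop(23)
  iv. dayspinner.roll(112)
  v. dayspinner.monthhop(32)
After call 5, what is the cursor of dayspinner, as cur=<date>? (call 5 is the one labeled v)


Answer: cur=1945-11-11

Derivation:
% dayspinner.anchor(1941-06-19) => 1941-06-19
% dayspinner.roll(-182) => 1940-12-19
% dayspinner.monthhop(23) => 1942-11-19
% dayspinner.roll(112) => 1943-03-11
% dayspinner.monthhop(32) => 1945-11-11


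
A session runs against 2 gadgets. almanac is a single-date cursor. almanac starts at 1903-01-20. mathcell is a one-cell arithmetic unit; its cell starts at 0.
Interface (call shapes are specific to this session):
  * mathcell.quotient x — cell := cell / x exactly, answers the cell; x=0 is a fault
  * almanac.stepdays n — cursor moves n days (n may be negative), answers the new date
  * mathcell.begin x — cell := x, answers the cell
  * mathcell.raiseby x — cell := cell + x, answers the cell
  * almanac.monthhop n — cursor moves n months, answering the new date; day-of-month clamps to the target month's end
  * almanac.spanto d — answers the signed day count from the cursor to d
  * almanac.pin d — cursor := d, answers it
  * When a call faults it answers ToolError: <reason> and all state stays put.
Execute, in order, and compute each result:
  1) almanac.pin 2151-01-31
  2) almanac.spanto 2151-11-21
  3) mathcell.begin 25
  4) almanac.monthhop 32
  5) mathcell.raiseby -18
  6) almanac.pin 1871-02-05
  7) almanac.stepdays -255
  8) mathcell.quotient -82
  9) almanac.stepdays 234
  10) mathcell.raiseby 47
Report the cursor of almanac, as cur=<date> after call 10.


Answer: cur=1871-01-15

Derivation:
I run almanac.pin using d: 2151-01-31, and see 2151-01-31.
Now I run almanac.spanto using d: 2151-11-21, and get 294.
Using mathcell.begin using x: 25, giving 25.
I call almanac.monthhop using n: 32, and see 2153-09-30.
Using mathcell.raiseby using x: -18, and see 7.
I run almanac.pin using d: 1871-02-05, and see 1871-02-05.
I use almanac.stepdays using n: -255: 1870-05-26.
Now I run mathcell.quotient using x: -82, yielding -7/82.
I use almanac.stepdays using n: 234, yielding 1871-01-15.
I invoke mathcell.raiseby using x: 47: 3847/82.


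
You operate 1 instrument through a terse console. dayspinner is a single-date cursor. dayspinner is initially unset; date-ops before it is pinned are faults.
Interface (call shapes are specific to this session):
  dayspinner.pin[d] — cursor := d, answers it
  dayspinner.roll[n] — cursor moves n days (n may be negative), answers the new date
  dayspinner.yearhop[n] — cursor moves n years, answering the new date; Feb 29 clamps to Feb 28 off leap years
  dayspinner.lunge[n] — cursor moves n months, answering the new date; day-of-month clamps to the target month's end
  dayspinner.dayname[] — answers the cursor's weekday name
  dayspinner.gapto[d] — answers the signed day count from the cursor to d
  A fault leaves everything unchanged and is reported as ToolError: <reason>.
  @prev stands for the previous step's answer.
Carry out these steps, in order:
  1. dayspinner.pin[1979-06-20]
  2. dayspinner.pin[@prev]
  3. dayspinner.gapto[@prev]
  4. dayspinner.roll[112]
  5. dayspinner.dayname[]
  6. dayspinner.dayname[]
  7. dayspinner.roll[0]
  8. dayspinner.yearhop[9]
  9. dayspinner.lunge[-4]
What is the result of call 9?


> dayspinner.pin d: 1979-06-20
:: 1979-06-20
> dayspinner.pin d: @prev
:: 1979-06-20
> dayspinner.gapto d: @prev
:: 0
> dayspinner.roll n: 112
:: 1979-10-10
> dayspinner.dayname
:: Wednesday
> dayspinner.dayname
:: Wednesday
> dayspinner.roll n: 0
:: 1979-10-10
> dayspinner.yearhop n: 9
:: 1988-10-10
> dayspinner.lunge n: -4
:: 1988-06-10

Answer: 1988-06-10


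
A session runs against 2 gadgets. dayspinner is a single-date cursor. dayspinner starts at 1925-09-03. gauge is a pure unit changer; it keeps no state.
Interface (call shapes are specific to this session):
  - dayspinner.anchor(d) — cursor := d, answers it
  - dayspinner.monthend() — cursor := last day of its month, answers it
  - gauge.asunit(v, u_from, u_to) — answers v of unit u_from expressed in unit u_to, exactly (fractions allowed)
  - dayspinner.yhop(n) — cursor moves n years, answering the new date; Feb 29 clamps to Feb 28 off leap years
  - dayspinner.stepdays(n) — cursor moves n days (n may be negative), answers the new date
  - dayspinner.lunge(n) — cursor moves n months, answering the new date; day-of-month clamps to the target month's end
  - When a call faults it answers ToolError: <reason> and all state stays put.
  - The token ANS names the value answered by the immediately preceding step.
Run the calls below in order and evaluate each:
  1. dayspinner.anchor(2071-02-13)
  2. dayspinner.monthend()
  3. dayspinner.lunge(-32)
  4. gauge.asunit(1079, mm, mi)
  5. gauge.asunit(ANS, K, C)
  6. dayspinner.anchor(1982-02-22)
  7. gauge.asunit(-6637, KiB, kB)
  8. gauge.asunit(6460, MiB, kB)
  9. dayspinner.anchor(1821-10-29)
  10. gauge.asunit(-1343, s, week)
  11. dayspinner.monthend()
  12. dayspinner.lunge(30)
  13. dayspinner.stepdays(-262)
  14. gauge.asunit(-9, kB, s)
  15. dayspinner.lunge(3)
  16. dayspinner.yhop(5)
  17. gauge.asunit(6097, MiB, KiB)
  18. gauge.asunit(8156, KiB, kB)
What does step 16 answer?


>> dayspinner.anchor(d=2071-02-13)
<< 2071-02-13
>> dayspinner.monthend()
<< 2071-02-28
>> dayspinner.lunge(n=-32)
<< 2068-06-28
>> gauge.asunit(v=1079, u_from=mm, u_to=mi)
<< 1079/1609344
>> gauge.asunit(v=ANS, u_from=K, u_to=C)
<< -2197956173/8046720
>> dayspinner.anchor(d=1982-02-22)
<< 1982-02-22
>> gauge.asunit(v=-6637, u_from=KiB, u_to=kB)
<< -849536/125
>> gauge.asunit(v=6460, u_from=MiB, u_to=kB)
<< 169345024/25
>> dayspinner.anchor(d=1821-10-29)
<< 1821-10-29
>> gauge.asunit(v=-1343, u_from=s, u_to=week)
<< -1343/604800
>> dayspinner.monthend()
<< 1821-10-31
>> dayspinner.lunge(n=30)
<< 1824-04-30
>> dayspinner.stepdays(n=-262)
<< 1823-08-12
>> gauge.asunit(v=-9, u_from=kB, u_to=s)
<< ToolError: incompatible units
>> dayspinner.lunge(n=3)
<< 1823-11-12
>> dayspinner.yhop(n=5)
<< 1828-11-12
>> gauge.asunit(v=6097, u_from=MiB, u_to=KiB)
<< 6243328
>> gauge.asunit(v=8156, u_from=KiB, u_to=kB)
<< 1043968/125

Answer: 1828-11-12


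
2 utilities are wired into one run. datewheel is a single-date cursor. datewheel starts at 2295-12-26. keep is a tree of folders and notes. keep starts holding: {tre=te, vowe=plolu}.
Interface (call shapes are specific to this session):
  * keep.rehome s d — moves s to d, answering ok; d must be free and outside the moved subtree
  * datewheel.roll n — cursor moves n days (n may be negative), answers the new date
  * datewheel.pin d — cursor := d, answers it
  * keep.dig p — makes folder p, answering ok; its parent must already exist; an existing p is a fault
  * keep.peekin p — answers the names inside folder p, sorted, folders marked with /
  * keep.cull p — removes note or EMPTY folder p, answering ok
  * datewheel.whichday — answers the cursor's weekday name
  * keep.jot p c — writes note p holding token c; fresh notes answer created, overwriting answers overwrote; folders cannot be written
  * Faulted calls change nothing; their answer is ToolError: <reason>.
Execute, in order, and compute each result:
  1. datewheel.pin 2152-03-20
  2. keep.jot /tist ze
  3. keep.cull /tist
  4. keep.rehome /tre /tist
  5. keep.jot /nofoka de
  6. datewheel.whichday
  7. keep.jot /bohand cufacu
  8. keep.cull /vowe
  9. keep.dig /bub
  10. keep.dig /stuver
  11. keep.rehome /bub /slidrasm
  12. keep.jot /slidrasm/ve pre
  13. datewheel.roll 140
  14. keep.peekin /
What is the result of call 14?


Answer: [bohand, nofoka, slidrasm/, stuver/, tist]

Derivation:
Do: pin[d=2152-03-20]
See: 2152-03-20
Do: jot[p=/tist; c=ze]
See: created
Do: cull[p=/tist]
See: ok
Do: rehome[s=/tre; d=/tist]
See: ok
Do: jot[p=/nofoka; c=de]
See: created
Do: whichday[]
See: Monday
Do: jot[p=/bohand; c=cufacu]
See: created
Do: cull[p=/vowe]
See: ok
Do: dig[p=/bub]
See: ok
Do: dig[p=/stuver]
See: ok
Do: rehome[s=/bub; d=/slidrasm]
See: ok
Do: jot[p=/slidrasm/ve; c=pre]
See: created
Do: roll[n=140]
See: 2152-08-07
Do: peekin[p=/]
See: [bohand, nofoka, slidrasm/, stuver/, tist]


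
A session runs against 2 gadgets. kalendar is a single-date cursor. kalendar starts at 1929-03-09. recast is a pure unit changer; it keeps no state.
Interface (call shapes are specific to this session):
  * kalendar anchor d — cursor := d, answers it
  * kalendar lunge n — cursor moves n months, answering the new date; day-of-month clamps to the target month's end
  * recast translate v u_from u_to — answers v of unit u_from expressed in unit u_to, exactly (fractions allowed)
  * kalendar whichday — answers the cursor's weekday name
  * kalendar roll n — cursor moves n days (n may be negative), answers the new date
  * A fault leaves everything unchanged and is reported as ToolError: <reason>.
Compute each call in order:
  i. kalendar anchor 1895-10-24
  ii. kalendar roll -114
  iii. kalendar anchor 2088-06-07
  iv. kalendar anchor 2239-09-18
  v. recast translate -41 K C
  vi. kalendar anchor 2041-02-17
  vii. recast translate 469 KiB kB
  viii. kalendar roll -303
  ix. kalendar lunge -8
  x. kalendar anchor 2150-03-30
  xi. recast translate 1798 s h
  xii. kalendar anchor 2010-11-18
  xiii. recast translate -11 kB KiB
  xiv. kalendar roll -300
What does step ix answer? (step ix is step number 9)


Answer: 2039-08-20

Derivation:
-- 1. kalendar anchor(1895-10-24) -> 1895-10-24
-- 2. kalendar roll(-114) -> 1895-07-02
-- 3. kalendar anchor(2088-06-07) -> 2088-06-07
-- 4. kalendar anchor(2239-09-18) -> 2239-09-18
-- 5. recast translate(-41, K, C) -> -6283/20
-- 6. kalendar anchor(2041-02-17) -> 2041-02-17
-- 7. recast translate(469, KiB, kB) -> 60032/125
-- 8. kalendar roll(-303) -> 2040-04-20
-- 9. kalendar lunge(-8) -> 2039-08-20
-- 10. kalendar anchor(2150-03-30) -> 2150-03-30
-- 11. recast translate(1798, s, h) -> 899/1800
-- 12. kalendar anchor(2010-11-18) -> 2010-11-18
-- 13. recast translate(-11, kB, KiB) -> -1375/128
-- 14. kalendar roll(-300) -> 2010-01-22


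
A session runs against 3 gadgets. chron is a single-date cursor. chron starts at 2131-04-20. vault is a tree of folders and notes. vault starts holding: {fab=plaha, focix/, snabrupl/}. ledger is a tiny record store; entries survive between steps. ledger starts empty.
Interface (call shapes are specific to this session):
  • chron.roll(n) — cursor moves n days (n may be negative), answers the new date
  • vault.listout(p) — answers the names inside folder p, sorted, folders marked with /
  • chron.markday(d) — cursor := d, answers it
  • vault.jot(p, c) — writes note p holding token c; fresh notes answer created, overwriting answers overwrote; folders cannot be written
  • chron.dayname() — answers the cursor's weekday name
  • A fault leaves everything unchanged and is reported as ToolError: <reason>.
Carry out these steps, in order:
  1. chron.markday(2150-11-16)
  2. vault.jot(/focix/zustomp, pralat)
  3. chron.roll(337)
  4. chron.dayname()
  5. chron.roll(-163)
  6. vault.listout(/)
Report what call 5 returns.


~$ markday d: 2150-11-16
  2150-11-16
~$ jot p: /focix/zustomp c: pralat
  created
~$ roll n: 337
  2151-10-19
~$ dayname
  Tuesday
~$ roll n: -163
  2151-05-09
~$ listout p: /
  [fab, focix/, snabrupl/]

Answer: 2151-05-09


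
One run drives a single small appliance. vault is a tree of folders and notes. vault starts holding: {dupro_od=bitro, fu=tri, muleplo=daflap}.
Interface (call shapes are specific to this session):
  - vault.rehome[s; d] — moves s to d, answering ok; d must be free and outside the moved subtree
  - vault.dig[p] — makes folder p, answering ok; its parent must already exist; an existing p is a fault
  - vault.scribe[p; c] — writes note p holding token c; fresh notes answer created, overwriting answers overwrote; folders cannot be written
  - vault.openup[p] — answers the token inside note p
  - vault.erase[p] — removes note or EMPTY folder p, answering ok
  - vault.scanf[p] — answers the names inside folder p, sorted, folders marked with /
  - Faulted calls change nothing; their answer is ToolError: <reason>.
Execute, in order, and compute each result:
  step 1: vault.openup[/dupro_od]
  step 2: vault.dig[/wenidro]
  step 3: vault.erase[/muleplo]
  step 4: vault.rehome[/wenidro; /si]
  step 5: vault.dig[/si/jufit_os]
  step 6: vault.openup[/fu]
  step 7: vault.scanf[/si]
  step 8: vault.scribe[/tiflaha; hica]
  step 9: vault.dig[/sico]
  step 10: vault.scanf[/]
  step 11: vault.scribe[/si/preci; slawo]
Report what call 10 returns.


Answer: [dupro_od, fu, si/, sico/, tiflaha]

Derivation:
Calling openup using p: /dupro_od, which returns bitro.
I run dig using p: /wenidro, and see ok.
I try erase using p: /muleplo, → ok.
I use rehome using s: /wenidro, d: /si, giving ok.
I call dig using p: /si/jufit_os, → ok.
Now I run openup using p: /fu, which returns tri.
Using scanf using p: /si, yielding [jufit_os/].
I try scribe using p: /tiflaha, c: hica, yielding created.
Now I run dig using p: /sico, → ok.
Using scanf using p: /, — result: [dupro_od, fu, si/, sico/, tiflaha].
I invoke scribe using p: /si/preci, c: slawo, → created.


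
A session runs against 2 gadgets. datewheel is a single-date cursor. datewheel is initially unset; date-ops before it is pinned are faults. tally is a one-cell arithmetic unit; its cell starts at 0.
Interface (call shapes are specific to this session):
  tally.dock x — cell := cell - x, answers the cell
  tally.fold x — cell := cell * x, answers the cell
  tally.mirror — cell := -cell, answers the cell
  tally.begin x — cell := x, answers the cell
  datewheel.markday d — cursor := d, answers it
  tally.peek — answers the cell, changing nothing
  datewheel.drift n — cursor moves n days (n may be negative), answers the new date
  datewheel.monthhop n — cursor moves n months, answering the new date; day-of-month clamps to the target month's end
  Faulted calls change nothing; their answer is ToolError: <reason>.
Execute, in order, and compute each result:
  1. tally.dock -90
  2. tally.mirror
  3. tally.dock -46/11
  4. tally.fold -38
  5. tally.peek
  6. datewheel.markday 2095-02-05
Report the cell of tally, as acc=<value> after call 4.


Answer: acc=35872/11

Derivation:
Invoking tally.dock(x='-90'), and see 90.
Now I run tally.mirror, — result: -90.
I run tally.dock(x='-46/11'), and observe -944/11.
I use tally.fold(x='-38'), → 35872/11.
Calling tally.peek, and get 35872/11.
Then datewheel.markday(d='2095-02-05'), which returns 2095-02-05.


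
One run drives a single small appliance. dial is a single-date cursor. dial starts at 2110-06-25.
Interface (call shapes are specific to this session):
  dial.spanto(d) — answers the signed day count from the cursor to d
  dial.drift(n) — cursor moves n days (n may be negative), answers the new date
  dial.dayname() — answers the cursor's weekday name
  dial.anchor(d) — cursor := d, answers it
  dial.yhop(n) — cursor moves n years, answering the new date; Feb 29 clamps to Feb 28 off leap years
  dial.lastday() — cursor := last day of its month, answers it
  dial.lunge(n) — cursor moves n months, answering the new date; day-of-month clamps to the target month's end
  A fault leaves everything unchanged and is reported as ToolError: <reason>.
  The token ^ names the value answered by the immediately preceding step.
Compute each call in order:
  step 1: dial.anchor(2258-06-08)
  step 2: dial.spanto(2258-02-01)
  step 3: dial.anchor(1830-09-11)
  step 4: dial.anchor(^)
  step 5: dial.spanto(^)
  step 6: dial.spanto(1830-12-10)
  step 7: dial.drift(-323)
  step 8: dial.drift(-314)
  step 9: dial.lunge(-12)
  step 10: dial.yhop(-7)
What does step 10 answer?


-> dial.anchor(d→2258-06-08)
<- 2258-06-08
-> dial.spanto(d→2258-02-01)
<- -127
-> dial.anchor(d→1830-09-11)
<- 1830-09-11
-> dial.anchor(d→^)
<- 1830-09-11
-> dial.spanto(d→^)
<- 0
-> dial.spanto(d→1830-12-10)
<- 90
-> dial.drift(n→-323)
<- 1829-10-23
-> dial.drift(n→-314)
<- 1828-12-13
-> dial.lunge(n→-12)
<- 1827-12-13
-> dial.yhop(n→-7)
<- 1820-12-13

Answer: 1820-12-13
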